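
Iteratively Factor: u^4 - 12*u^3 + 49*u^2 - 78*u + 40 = (u - 1)*(u^3 - 11*u^2 + 38*u - 40) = (u - 4)*(u - 1)*(u^2 - 7*u + 10) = (u - 5)*(u - 4)*(u - 1)*(u - 2)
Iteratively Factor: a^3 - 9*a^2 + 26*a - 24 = (a - 3)*(a^2 - 6*a + 8) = (a - 4)*(a - 3)*(a - 2)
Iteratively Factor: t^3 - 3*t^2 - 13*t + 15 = (t - 1)*(t^2 - 2*t - 15) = (t - 1)*(t + 3)*(t - 5)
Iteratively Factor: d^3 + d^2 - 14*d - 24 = (d - 4)*(d^2 + 5*d + 6) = (d - 4)*(d + 2)*(d + 3)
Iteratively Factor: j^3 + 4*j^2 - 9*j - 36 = (j + 4)*(j^2 - 9) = (j + 3)*(j + 4)*(j - 3)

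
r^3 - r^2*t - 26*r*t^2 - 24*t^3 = (r - 6*t)*(r + t)*(r + 4*t)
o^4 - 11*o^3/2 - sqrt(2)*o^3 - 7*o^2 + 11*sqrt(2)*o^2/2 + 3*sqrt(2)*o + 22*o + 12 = (o - 6)*(o + 1/2)*(o - 2*sqrt(2))*(o + sqrt(2))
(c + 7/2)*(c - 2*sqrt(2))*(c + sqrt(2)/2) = c^3 - 3*sqrt(2)*c^2/2 + 7*c^2/2 - 21*sqrt(2)*c/4 - 2*c - 7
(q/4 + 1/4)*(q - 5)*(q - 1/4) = q^3/4 - 17*q^2/16 - q + 5/16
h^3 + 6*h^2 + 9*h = h*(h + 3)^2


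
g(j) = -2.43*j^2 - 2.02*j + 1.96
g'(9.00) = -45.76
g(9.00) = -213.05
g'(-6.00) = 27.14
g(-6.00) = -73.40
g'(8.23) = -42.02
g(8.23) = -179.26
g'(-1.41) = 4.83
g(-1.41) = -0.02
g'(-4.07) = 17.76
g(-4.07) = -30.07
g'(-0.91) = 2.40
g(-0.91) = 1.79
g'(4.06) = -21.75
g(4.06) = -46.30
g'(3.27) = -17.91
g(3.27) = -30.63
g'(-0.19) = -1.10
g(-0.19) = 2.26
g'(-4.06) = 17.71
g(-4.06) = -29.89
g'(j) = -4.86*j - 2.02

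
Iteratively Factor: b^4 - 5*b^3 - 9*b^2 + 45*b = (b + 3)*(b^3 - 8*b^2 + 15*b) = b*(b + 3)*(b^2 - 8*b + 15) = b*(b - 3)*(b + 3)*(b - 5)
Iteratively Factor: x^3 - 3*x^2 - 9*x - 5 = (x - 5)*(x^2 + 2*x + 1) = (x - 5)*(x + 1)*(x + 1)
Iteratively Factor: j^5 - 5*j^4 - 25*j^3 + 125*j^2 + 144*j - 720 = (j - 5)*(j^4 - 25*j^2 + 144) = (j - 5)*(j - 3)*(j^3 + 3*j^2 - 16*j - 48) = (j - 5)*(j - 4)*(j - 3)*(j^2 + 7*j + 12) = (j - 5)*(j - 4)*(j - 3)*(j + 3)*(j + 4)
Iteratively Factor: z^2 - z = (z - 1)*(z)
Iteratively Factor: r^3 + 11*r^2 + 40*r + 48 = (r + 4)*(r^2 + 7*r + 12) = (r + 4)^2*(r + 3)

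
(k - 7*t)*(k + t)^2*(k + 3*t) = k^4 - 2*k^3*t - 28*k^2*t^2 - 46*k*t^3 - 21*t^4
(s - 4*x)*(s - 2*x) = s^2 - 6*s*x + 8*x^2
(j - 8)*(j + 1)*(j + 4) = j^3 - 3*j^2 - 36*j - 32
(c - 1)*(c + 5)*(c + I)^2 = c^4 + 4*c^3 + 2*I*c^3 - 6*c^2 + 8*I*c^2 - 4*c - 10*I*c + 5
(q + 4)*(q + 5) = q^2 + 9*q + 20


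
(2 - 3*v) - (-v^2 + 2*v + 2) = v^2 - 5*v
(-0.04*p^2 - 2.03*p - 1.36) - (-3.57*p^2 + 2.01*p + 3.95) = 3.53*p^2 - 4.04*p - 5.31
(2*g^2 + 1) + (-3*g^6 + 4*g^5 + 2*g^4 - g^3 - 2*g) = -3*g^6 + 4*g^5 + 2*g^4 - g^3 + 2*g^2 - 2*g + 1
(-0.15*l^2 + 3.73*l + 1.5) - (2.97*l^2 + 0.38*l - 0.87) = -3.12*l^2 + 3.35*l + 2.37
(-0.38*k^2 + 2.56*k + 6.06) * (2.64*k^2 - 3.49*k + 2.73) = -1.0032*k^4 + 8.0846*k^3 + 6.0266*k^2 - 14.1606*k + 16.5438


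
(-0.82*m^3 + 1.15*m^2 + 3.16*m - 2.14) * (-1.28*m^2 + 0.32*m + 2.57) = 1.0496*m^5 - 1.7344*m^4 - 5.7842*m^3 + 6.7059*m^2 + 7.4364*m - 5.4998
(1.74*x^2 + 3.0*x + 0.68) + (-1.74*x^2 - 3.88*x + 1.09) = 1.77 - 0.88*x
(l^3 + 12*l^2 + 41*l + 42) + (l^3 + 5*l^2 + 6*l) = 2*l^3 + 17*l^2 + 47*l + 42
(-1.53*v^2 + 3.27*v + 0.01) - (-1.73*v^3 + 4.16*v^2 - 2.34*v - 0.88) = 1.73*v^3 - 5.69*v^2 + 5.61*v + 0.89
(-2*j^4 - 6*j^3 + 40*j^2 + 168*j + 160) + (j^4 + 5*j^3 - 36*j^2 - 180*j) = -j^4 - j^3 + 4*j^2 - 12*j + 160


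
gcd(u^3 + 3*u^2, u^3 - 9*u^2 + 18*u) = u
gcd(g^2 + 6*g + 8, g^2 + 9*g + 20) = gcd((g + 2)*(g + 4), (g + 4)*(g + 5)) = g + 4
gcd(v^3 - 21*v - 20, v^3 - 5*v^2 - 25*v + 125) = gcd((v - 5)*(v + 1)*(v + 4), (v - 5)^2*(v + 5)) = v - 5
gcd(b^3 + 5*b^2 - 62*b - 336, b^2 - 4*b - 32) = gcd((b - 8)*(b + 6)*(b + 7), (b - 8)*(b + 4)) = b - 8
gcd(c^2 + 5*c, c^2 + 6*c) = c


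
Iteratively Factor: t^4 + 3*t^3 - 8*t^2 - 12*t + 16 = (t + 2)*(t^3 + t^2 - 10*t + 8) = (t - 2)*(t + 2)*(t^2 + 3*t - 4) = (t - 2)*(t - 1)*(t + 2)*(t + 4)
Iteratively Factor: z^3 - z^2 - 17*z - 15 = (z + 1)*(z^2 - 2*z - 15) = (z - 5)*(z + 1)*(z + 3)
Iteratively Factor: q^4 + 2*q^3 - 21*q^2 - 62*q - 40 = (q + 2)*(q^3 - 21*q - 20) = (q + 1)*(q + 2)*(q^2 - q - 20) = (q - 5)*(q + 1)*(q + 2)*(q + 4)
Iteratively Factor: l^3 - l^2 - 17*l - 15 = (l + 1)*(l^2 - 2*l - 15) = (l - 5)*(l + 1)*(l + 3)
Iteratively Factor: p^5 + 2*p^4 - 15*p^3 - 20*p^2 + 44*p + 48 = (p - 3)*(p^4 + 5*p^3 - 20*p - 16) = (p - 3)*(p + 1)*(p^3 + 4*p^2 - 4*p - 16) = (p - 3)*(p + 1)*(p + 2)*(p^2 + 2*p - 8) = (p - 3)*(p + 1)*(p + 2)*(p + 4)*(p - 2)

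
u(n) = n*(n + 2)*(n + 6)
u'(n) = n*(n + 2) + n*(n + 6) + (n + 2)*(n + 6)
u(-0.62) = -4.60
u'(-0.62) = 3.23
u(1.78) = 52.35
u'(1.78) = 49.99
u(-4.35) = 16.87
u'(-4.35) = -0.83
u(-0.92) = -5.05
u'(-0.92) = -0.18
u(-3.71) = 14.53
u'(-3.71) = -6.07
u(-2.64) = 5.68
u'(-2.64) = -9.33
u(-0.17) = -1.81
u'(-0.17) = 9.37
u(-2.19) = 1.59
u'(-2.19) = -8.65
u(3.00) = 135.00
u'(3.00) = 87.00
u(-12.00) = -720.00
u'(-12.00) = 252.00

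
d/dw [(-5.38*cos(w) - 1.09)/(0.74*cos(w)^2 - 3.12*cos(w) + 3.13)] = (-3.9812*cos(w)^2 - 1.6132*cos(w) + 20.2402)*sin(w)/(0.5476*cos(w)^4 - 4.6176*cos(w)^3 + 14.3668*cos(w)^2 - 19.5312*cos(w) + 9.7969)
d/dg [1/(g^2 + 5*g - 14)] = (-2*g - 5)/(g^2 + 5*g - 14)^2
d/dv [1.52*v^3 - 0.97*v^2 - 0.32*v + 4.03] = 4.56*v^2 - 1.94*v - 0.32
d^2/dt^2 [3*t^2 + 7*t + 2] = 6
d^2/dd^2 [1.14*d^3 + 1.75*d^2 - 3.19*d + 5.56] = 6.84*d + 3.5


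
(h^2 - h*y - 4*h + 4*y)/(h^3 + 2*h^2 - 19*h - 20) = (h - y)/(h^2 + 6*h + 5)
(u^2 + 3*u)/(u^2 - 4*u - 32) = u*(u + 3)/(u^2 - 4*u - 32)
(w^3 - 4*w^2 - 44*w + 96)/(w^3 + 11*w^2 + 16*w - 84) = (w - 8)/(w + 7)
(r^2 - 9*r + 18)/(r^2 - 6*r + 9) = (r - 6)/(r - 3)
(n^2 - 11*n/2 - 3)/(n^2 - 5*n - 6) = (n + 1/2)/(n + 1)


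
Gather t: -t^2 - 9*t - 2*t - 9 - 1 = -t^2 - 11*t - 10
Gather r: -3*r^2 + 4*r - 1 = -3*r^2 + 4*r - 1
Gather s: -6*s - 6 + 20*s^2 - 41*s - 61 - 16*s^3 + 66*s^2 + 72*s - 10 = -16*s^3 + 86*s^2 + 25*s - 77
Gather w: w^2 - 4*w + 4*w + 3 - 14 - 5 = w^2 - 16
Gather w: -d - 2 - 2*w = -d - 2*w - 2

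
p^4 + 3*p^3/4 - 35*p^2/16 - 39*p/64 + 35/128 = (p - 5/4)*(p - 1/4)*(p + 1/2)*(p + 7/4)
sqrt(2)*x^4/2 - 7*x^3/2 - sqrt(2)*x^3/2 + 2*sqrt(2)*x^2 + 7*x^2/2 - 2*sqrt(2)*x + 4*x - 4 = (x - 1)*(x - 2*sqrt(2))^2*(sqrt(2)*x/2 + 1/2)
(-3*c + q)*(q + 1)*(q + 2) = -3*c*q^2 - 9*c*q - 6*c + q^3 + 3*q^2 + 2*q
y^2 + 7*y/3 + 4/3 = (y + 1)*(y + 4/3)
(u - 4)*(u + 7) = u^2 + 3*u - 28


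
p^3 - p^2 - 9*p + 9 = (p - 3)*(p - 1)*(p + 3)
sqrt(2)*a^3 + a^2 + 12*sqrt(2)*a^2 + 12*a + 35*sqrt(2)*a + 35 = (a + 5)*(a + 7)*(sqrt(2)*a + 1)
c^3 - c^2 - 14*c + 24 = (c - 3)*(c - 2)*(c + 4)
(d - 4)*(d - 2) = d^2 - 6*d + 8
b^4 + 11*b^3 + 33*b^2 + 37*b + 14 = (b + 1)^2*(b + 2)*(b + 7)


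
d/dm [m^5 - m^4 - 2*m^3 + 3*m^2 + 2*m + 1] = 5*m^4 - 4*m^3 - 6*m^2 + 6*m + 2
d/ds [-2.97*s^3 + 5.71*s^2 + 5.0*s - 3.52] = -8.91*s^2 + 11.42*s + 5.0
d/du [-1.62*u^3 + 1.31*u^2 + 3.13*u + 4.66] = -4.86*u^2 + 2.62*u + 3.13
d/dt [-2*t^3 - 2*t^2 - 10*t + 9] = -6*t^2 - 4*t - 10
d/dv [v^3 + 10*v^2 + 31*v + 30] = 3*v^2 + 20*v + 31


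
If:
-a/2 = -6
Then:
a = 12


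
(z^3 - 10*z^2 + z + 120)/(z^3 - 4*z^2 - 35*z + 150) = (z^2 - 5*z - 24)/(z^2 + z - 30)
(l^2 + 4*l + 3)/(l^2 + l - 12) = (l^2 + 4*l + 3)/(l^2 + l - 12)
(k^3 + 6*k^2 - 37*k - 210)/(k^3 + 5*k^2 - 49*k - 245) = (k - 6)/(k - 7)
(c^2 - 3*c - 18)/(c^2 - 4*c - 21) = (c - 6)/(c - 7)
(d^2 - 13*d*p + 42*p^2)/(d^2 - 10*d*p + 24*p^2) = (-d + 7*p)/(-d + 4*p)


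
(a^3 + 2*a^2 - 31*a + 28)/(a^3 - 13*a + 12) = (a^2 + 3*a - 28)/(a^2 + a - 12)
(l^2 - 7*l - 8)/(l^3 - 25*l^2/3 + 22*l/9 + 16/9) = 9*(l + 1)/(9*l^2 - 3*l - 2)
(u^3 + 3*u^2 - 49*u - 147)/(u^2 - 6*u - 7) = (u^2 + 10*u + 21)/(u + 1)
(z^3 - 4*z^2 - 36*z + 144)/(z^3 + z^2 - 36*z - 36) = (z - 4)/(z + 1)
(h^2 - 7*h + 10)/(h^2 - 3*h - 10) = (h - 2)/(h + 2)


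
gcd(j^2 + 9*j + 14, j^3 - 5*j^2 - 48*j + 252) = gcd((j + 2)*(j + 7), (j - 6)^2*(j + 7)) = j + 7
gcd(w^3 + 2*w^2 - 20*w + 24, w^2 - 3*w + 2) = w - 2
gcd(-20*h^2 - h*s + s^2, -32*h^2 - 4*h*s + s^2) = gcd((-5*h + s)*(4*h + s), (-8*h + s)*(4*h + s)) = 4*h + s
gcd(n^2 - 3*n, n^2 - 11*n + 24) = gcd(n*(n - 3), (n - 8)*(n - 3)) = n - 3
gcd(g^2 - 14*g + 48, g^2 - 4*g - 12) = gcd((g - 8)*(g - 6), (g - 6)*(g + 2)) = g - 6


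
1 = 1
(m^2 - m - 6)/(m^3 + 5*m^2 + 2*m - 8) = (m - 3)/(m^2 + 3*m - 4)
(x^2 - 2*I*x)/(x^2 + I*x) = (x - 2*I)/(x + I)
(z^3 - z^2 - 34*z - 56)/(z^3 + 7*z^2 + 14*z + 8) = (z - 7)/(z + 1)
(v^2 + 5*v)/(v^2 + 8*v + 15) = v/(v + 3)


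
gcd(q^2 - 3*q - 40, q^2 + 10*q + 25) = q + 5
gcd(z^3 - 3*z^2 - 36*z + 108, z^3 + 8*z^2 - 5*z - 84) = z - 3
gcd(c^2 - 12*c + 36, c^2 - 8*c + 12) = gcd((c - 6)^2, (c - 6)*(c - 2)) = c - 6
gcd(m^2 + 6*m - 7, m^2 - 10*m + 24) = 1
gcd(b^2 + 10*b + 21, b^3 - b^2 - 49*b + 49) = b + 7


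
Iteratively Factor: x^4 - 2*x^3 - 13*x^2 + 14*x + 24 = (x - 4)*(x^3 + 2*x^2 - 5*x - 6) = (x - 4)*(x + 3)*(x^2 - x - 2) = (x - 4)*(x + 1)*(x + 3)*(x - 2)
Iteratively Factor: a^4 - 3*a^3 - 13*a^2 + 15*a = (a + 3)*(a^3 - 6*a^2 + 5*a) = (a - 1)*(a + 3)*(a^2 - 5*a) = a*(a - 1)*(a + 3)*(a - 5)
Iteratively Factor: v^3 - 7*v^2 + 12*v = (v - 4)*(v^2 - 3*v) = (v - 4)*(v - 3)*(v)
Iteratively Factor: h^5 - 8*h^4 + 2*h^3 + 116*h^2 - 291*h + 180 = (h - 3)*(h^4 - 5*h^3 - 13*h^2 + 77*h - 60) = (h - 3)*(h + 4)*(h^3 - 9*h^2 + 23*h - 15) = (h - 5)*(h - 3)*(h + 4)*(h^2 - 4*h + 3) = (h - 5)*(h - 3)^2*(h + 4)*(h - 1)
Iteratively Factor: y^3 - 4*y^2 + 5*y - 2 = (y - 1)*(y^2 - 3*y + 2) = (y - 2)*(y - 1)*(y - 1)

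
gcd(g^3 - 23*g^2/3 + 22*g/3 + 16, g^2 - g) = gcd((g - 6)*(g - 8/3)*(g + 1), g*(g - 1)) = 1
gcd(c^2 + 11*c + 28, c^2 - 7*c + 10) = 1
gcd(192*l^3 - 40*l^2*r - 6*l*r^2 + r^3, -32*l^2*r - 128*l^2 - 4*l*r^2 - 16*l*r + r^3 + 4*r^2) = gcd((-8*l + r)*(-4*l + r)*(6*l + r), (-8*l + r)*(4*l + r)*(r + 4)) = -8*l + r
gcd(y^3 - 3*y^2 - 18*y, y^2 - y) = y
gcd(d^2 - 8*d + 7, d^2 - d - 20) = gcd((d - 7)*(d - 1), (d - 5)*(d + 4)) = 1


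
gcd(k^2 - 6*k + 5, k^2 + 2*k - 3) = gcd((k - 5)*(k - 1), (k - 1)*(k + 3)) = k - 1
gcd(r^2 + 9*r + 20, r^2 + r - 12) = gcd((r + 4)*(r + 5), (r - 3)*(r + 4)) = r + 4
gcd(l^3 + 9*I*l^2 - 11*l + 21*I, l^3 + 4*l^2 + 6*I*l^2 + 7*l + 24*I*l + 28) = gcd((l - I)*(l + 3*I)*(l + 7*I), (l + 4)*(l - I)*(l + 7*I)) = l^2 + 6*I*l + 7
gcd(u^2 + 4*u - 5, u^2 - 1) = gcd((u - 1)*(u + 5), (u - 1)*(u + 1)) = u - 1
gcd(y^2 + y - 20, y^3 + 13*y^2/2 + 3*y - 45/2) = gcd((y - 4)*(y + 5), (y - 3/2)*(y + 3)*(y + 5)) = y + 5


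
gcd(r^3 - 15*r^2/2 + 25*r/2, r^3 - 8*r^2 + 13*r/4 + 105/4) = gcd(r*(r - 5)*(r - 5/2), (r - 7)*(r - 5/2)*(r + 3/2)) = r - 5/2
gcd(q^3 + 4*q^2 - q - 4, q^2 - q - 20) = q + 4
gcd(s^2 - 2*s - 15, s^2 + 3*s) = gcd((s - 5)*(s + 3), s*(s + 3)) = s + 3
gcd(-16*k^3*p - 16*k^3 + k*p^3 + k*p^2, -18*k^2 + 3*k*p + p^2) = 1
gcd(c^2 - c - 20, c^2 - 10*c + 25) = c - 5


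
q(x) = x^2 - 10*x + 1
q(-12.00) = 265.00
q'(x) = 2*x - 10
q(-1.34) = 16.20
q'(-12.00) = -34.00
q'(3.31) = -3.38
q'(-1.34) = -12.68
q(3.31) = -21.14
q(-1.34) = 16.20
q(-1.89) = 23.47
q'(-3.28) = -16.56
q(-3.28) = 44.56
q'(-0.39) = -10.78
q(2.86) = -19.42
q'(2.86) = -4.28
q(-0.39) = 5.05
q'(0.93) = -8.14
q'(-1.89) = -13.78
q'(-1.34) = -12.68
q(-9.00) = 172.00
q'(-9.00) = -28.00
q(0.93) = -7.44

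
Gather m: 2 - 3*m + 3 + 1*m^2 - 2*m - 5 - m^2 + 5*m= 0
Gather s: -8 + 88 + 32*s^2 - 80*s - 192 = 32*s^2 - 80*s - 112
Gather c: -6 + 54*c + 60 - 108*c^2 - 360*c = -108*c^2 - 306*c + 54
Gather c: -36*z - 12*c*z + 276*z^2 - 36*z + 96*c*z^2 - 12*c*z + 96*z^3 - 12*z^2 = c*(96*z^2 - 24*z) + 96*z^3 + 264*z^2 - 72*z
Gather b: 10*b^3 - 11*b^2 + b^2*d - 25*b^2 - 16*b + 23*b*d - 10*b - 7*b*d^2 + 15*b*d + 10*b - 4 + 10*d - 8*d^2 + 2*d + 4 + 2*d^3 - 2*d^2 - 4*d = 10*b^3 + b^2*(d - 36) + b*(-7*d^2 + 38*d - 16) + 2*d^3 - 10*d^2 + 8*d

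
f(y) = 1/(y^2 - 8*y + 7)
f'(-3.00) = 0.01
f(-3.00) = 0.02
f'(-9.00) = 0.00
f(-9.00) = 0.01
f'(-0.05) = 0.15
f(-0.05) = 0.14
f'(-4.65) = 0.00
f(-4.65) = 0.02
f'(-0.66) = 0.06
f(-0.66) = 0.08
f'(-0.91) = 0.04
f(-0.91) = 0.07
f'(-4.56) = 0.00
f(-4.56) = 0.02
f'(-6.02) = 0.00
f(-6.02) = 0.01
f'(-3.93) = 0.01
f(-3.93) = 0.02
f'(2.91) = 0.04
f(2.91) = -0.13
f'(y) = (8 - 2*y)/(y^2 - 8*y + 7)^2 = 2*(4 - y)/(y^2 - 8*y + 7)^2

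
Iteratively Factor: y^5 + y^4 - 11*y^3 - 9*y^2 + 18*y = (y - 1)*(y^4 + 2*y^3 - 9*y^2 - 18*y) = (y - 1)*(y + 3)*(y^3 - y^2 - 6*y) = (y - 1)*(y + 2)*(y + 3)*(y^2 - 3*y) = y*(y - 1)*(y + 2)*(y + 3)*(y - 3)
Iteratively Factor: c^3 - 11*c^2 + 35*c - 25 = (c - 1)*(c^2 - 10*c + 25) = (c - 5)*(c - 1)*(c - 5)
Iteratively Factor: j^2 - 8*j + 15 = (j - 5)*(j - 3)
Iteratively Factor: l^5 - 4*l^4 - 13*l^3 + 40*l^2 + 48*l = (l + 1)*(l^4 - 5*l^3 - 8*l^2 + 48*l) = (l - 4)*(l + 1)*(l^3 - l^2 - 12*l) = (l - 4)*(l + 1)*(l + 3)*(l^2 - 4*l) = l*(l - 4)*(l + 1)*(l + 3)*(l - 4)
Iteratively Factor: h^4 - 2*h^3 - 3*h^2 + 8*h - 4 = (h + 2)*(h^3 - 4*h^2 + 5*h - 2) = (h - 2)*(h + 2)*(h^2 - 2*h + 1) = (h - 2)*(h - 1)*(h + 2)*(h - 1)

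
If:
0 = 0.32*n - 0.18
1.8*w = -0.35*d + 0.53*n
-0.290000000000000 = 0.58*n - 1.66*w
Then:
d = -1.06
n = 0.56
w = 0.37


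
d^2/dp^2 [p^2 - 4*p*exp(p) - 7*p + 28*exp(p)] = -4*p*exp(p) + 20*exp(p) + 2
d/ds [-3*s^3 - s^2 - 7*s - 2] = -9*s^2 - 2*s - 7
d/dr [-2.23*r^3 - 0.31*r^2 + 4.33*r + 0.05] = -6.69*r^2 - 0.62*r + 4.33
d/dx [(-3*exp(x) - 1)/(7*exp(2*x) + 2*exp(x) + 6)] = (21*exp(2*x) + 14*exp(x) - 16)*exp(x)/(49*exp(4*x) + 28*exp(3*x) + 88*exp(2*x) + 24*exp(x) + 36)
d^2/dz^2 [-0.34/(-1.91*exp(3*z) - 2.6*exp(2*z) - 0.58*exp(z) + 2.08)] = (0.34*(5.73*exp(2*z) + 5.2*exp(z) + 0.58)*(11.46*exp(2*z) + 10.4*exp(z) + 1.16)*exp(z) - (5.8446*exp(2*z) + 3.536*exp(z) + 0.1972)*(1.91*exp(3*z) + 2.6*exp(2*z) + 0.58*exp(z) - 2.08))*exp(z)/(1.91*exp(3*z) + 2.6*exp(2*z) + 0.58*exp(z) - 2.08)^3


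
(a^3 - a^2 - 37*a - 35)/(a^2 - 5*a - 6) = (a^2 - 2*a - 35)/(a - 6)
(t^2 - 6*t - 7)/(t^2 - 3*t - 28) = (t + 1)/(t + 4)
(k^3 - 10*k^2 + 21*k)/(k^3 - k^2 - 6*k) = (k - 7)/(k + 2)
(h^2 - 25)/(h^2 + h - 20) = (h - 5)/(h - 4)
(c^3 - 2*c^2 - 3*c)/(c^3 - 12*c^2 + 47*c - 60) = c*(c + 1)/(c^2 - 9*c + 20)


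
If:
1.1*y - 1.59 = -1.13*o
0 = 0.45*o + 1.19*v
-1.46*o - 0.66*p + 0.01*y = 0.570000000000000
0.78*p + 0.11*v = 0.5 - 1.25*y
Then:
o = 0.21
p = -1.31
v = -0.08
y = 1.23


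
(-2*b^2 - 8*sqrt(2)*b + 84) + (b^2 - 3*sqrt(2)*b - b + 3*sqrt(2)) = -b^2 - 11*sqrt(2)*b - b + 3*sqrt(2) + 84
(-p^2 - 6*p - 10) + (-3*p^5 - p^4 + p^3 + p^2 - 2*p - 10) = -3*p^5 - p^4 + p^3 - 8*p - 20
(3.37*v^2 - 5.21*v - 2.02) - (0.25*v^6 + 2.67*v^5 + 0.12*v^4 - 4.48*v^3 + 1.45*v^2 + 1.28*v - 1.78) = -0.25*v^6 - 2.67*v^5 - 0.12*v^4 + 4.48*v^3 + 1.92*v^2 - 6.49*v - 0.24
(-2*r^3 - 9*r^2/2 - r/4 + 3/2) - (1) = -2*r^3 - 9*r^2/2 - r/4 + 1/2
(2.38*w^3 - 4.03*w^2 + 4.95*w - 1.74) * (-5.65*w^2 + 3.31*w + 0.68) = -13.447*w^5 + 30.6473*w^4 - 39.6884*w^3 + 23.4751*w^2 - 2.3934*w - 1.1832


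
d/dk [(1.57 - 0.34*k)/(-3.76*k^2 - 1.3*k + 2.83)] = (-1.2784*k^2 + 11.8064*k + 1.0788)/(14.1376*k^4 + 9.776*k^3 - 19.5916*k^2 - 7.358*k + 8.0089)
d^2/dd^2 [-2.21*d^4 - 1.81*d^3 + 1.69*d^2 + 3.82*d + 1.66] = -26.52*d^2 - 10.86*d + 3.38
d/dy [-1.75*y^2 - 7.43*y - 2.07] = -3.5*y - 7.43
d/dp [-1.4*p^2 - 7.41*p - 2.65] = -2.8*p - 7.41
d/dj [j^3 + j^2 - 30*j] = 3*j^2 + 2*j - 30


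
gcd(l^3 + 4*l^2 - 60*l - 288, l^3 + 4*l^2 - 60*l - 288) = l^3 + 4*l^2 - 60*l - 288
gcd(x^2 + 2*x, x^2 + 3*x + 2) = x + 2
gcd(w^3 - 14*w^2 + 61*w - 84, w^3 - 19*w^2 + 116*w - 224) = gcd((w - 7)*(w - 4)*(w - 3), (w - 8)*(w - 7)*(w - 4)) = w^2 - 11*w + 28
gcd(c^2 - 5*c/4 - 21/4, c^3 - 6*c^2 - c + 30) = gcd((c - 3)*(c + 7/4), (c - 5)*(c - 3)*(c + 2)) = c - 3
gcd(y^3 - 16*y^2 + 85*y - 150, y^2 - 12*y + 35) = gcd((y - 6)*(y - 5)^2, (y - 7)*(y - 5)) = y - 5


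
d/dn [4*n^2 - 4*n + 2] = 8*n - 4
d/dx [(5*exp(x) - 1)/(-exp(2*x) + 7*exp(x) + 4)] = (5*exp(2*x) - 2*exp(x) + 27)*exp(x)/(exp(4*x) - 14*exp(3*x) + 41*exp(2*x) + 56*exp(x) + 16)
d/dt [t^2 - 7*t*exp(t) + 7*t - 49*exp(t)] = -7*t*exp(t) + 2*t - 56*exp(t) + 7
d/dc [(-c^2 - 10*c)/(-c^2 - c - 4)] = (-9*c^2 + 8*c + 40)/(c^4 + 2*c^3 + 9*c^2 + 8*c + 16)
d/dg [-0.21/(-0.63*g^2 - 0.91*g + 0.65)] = (-0.2646*g - 0.1911)/(0.63*g^2 + 0.91*g - 0.65)^2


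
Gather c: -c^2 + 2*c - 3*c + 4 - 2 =-c^2 - c + 2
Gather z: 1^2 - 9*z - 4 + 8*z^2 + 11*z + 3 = 8*z^2 + 2*z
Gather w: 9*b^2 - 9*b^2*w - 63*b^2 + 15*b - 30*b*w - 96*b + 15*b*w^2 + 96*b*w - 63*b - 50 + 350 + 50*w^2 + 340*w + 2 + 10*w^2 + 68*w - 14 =-54*b^2 - 144*b + w^2*(15*b + 60) + w*(-9*b^2 + 66*b + 408) + 288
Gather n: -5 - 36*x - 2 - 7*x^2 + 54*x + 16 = -7*x^2 + 18*x + 9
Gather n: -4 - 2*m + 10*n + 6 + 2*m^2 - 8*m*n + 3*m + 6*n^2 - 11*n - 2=2*m^2 + m + 6*n^2 + n*(-8*m - 1)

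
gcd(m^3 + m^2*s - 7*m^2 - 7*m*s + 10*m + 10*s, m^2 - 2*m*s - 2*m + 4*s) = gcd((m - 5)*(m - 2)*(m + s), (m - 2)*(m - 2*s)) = m - 2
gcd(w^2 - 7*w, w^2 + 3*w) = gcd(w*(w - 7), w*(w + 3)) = w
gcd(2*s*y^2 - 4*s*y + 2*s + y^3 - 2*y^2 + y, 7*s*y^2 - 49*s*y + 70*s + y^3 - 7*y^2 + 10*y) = 1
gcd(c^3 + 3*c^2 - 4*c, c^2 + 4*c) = c^2 + 4*c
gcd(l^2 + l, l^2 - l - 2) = l + 1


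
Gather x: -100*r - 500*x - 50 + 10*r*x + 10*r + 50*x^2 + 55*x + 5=-90*r + 50*x^2 + x*(10*r - 445) - 45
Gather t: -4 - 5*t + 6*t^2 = 6*t^2 - 5*t - 4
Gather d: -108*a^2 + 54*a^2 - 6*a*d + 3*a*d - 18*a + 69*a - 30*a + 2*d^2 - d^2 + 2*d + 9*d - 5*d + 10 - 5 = -54*a^2 + 21*a + d^2 + d*(6 - 3*a) + 5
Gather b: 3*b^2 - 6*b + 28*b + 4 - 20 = 3*b^2 + 22*b - 16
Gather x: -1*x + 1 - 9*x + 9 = 10 - 10*x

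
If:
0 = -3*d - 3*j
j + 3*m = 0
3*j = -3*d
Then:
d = 3*m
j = -3*m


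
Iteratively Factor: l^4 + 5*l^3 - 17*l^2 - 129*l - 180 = (l + 3)*(l^3 + 2*l^2 - 23*l - 60) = (l - 5)*(l + 3)*(l^2 + 7*l + 12) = (l - 5)*(l + 3)^2*(l + 4)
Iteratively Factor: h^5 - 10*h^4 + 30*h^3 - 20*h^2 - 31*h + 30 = (h - 3)*(h^4 - 7*h^3 + 9*h^2 + 7*h - 10) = (h - 3)*(h + 1)*(h^3 - 8*h^2 + 17*h - 10) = (h - 3)*(h - 2)*(h + 1)*(h^2 - 6*h + 5) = (h - 5)*(h - 3)*(h - 2)*(h + 1)*(h - 1)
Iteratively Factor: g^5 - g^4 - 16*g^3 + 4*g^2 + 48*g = (g + 2)*(g^4 - 3*g^3 - 10*g^2 + 24*g) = (g - 2)*(g + 2)*(g^3 - g^2 - 12*g) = (g - 2)*(g + 2)*(g + 3)*(g^2 - 4*g) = g*(g - 2)*(g + 2)*(g + 3)*(g - 4)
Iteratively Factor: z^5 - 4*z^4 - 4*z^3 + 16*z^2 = (z + 2)*(z^4 - 6*z^3 + 8*z^2) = (z - 4)*(z + 2)*(z^3 - 2*z^2) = z*(z - 4)*(z + 2)*(z^2 - 2*z) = z^2*(z - 4)*(z + 2)*(z - 2)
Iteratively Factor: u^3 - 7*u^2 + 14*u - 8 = (u - 1)*(u^2 - 6*u + 8) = (u - 2)*(u - 1)*(u - 4)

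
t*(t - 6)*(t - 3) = t^3 - 9*t^2 + 18*t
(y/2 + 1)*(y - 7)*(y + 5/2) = y^3/2 - 5*y^2/4 - 53*y/4 - 35/2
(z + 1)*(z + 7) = z^2 + 8*z + 7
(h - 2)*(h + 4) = h^2 + 2*h - 8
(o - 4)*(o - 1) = o^2 - 5*o + 4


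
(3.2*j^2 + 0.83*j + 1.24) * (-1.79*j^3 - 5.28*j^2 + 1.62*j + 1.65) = -5.728*j^5 - 18.3817*j^4 - 1.418*j^3 + 0.0774000000000001*j^2 + 3.3783*j + 2.046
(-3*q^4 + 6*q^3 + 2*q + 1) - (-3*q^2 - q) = -3*q^4 + 6*q^3 + 3*q^2 + 3*q + 1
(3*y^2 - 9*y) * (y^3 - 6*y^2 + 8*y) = 3*y^5 - 27*y^4 + 78*y^3 - 72*y^2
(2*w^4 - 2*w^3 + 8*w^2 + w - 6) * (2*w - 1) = 4*w^5 - 6*w^4 + 18*w^3 - 6*w^2 - 13*w + 6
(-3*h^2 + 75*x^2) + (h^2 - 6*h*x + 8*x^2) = -2*h^2 - 6*h*x + 83*x^2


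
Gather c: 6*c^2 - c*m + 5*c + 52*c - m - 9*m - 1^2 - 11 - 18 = 6*c^2 + c*(57 - m) - 10*m - 30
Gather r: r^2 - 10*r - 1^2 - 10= r^2 - 10*r - 11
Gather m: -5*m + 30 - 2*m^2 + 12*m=-2*m^2 + 7*m + 30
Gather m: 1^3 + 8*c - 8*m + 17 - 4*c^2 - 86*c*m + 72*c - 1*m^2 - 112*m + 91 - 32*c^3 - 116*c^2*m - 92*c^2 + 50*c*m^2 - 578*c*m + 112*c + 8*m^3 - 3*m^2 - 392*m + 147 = -32*c^3 - 96*c^2 + 192*c + 8*m^3 + m^2*(50*c - 4) + m*(-116*c^2 - 664*c - 512) + 256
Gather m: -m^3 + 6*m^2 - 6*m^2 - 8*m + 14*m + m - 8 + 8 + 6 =-m^3 + 7*m + 6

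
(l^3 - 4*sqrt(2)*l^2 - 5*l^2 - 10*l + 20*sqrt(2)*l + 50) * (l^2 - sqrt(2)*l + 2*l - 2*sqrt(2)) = l^5 - 5*sqrt(2)*l^4 - 3*l^4 - 12*l^3 + 15*sqrt(2)*l^3 + 6*l^2 + 60*sqrt(2)*l^2 - 30*sqrt(2)*l + 20*l - 100*sqrt(2)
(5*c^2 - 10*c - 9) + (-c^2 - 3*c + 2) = 4*c^2 - 13*c - 7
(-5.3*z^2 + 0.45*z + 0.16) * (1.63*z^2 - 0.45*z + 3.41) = -8.639*z^4 + 3.1185*z^3 - 18.0147*z^2 + 1.4625*z + 0.5456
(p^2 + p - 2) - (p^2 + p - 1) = -1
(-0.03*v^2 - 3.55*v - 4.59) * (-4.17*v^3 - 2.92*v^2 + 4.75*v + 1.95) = 0.1251*v^5 + 14.8911*v^4 + 29.3638*v^3 - 3.5182*v^2 - 28.725*v - 8.9505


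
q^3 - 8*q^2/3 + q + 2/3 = (q - 2)*(q - 1)*(q + 1/3)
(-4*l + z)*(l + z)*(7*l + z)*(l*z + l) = -28*l^4*z - 28*l^4 - 25*l^3*z^2 - 25*l^3*z + 4*l^2*z^3 + 4*l^2*z^2 + l*z^4 + l*z^3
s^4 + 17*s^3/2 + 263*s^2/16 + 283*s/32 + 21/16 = (s + 1/4)*(s + 1/2)*(s + 7/4)*(s + 6)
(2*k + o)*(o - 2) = 2*k*o - 4*k + o^2 - 2*o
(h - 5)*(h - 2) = h^2 - 7*h + 10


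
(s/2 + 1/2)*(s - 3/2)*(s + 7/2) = s^3/2 + 3*s^2/2 - 13*s/8 - 21/8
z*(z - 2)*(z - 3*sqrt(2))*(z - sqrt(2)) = z^4 - 4*sqrt(2)*z^3 - 2*z^3 + 6*z^2 + 8*sqrt(2)*z^2 - 12*z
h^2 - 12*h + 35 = (h - 7)*(h - 5)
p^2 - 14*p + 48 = (p - 8)*(p - 6)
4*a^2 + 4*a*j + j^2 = (2*a + j)^2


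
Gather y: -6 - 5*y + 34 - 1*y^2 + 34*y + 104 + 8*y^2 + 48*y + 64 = 7*y^2 + 77*y + 196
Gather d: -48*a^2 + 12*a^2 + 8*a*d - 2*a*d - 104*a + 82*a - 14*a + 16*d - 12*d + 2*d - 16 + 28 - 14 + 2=-36*a^2 - 36*a + d*(6*a + 6)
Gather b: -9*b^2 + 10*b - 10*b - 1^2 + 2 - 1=-9*b^2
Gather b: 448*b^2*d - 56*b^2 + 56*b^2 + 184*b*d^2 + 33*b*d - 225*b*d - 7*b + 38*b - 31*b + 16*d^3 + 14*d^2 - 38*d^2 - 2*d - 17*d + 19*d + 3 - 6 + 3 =448*b^2*d + b*(184*d^2 - 192*d) + 16*d^3 - 24*d^2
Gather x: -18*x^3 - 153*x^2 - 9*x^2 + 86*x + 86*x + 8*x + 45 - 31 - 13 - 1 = -18*x^3 - 162*x^2 + 180*x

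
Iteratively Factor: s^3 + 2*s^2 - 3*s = (s)*(s^2 + 2*s - 3) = s*(s - 1)*(s + 3)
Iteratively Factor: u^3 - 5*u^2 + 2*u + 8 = (u - 4)*(u^2 - u - 2) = (u - 4)*(u - 2)*(u + 1)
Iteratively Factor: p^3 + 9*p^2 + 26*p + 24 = (p + 2)*(p^2 + 7*p + 12) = (p + 2)*(p + 4)*(p + 3)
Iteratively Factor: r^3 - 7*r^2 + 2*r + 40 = (r - 5)*(r^2 - 2*r - 8) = (r - 5)*(r + 2)*(r - 4)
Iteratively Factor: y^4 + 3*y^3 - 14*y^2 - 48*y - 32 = (y + 1)*(y^3 + 2*y^2 - 16*y - 32) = (y + 1)*(y + 2)*(y^2 - 16) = (y - 4)*(y + 1)*(y + 2)*(y + 4)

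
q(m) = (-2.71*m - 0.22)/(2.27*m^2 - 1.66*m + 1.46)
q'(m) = (1.66 - 4.54*m)*(-2.71*m - 0.22)/(2.27*m^2 - 1.66*m + 1.46)^2 - 2.71/(2.27*m^2 - 1.66*m + 1.46) = (6.1517*m^2 + 0.9988*m - 4.3218)/(5.1529*m^4 - 7.5364*m^3 + 9.384*m^2 - 4.8472*m + 2.1316)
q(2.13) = -0.73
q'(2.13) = 0.38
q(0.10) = -0.37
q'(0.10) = -2.40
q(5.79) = -0.23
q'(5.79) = 0.04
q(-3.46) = 0.27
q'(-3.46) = 0.06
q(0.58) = -1.42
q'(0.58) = -1.05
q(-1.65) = 0.41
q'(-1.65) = 0.10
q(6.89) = -0.19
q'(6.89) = 0.03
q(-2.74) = 0.31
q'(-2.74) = 0.07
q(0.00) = -0.15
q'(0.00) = -2.03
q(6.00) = -0.23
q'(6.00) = 0.04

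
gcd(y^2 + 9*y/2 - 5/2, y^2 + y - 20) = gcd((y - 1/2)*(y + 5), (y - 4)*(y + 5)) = y + 5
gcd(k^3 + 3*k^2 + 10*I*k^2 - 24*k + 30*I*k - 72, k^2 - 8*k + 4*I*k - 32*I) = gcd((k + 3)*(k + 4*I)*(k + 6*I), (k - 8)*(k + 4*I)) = k + 4*I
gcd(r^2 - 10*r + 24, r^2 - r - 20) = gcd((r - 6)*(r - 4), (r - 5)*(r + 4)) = 1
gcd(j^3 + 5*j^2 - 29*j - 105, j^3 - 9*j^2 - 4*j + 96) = j + 3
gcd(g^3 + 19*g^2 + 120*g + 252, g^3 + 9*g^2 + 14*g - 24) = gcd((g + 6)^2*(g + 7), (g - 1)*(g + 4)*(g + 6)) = g + 6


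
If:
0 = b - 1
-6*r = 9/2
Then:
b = 1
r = -3/4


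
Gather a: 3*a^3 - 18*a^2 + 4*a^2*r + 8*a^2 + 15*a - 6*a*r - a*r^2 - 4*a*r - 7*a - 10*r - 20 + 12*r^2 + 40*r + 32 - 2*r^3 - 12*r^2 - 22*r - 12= 3*a^3 + a^2*(4*r - 10) + a*(-r^2 - 10*r + 8) - 2*r^3 + 8*r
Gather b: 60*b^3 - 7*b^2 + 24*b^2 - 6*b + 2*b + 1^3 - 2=60*b^3 + 17*b^2 - 4*b - 1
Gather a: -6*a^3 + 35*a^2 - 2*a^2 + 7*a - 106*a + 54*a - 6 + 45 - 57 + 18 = -6*a^3 + 33*a^2 - 45*a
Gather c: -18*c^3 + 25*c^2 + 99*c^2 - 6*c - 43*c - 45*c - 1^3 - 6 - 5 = -18*c^3 + 124*c^2 - 94*c - 12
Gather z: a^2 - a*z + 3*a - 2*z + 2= a^2 + 3*a + z*(-a - 2) + 2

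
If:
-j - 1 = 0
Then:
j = -1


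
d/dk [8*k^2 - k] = 16*k - 1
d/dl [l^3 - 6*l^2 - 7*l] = 3*l^2 - 12*l - 7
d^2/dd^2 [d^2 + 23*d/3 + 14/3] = 2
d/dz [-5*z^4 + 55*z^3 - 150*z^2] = 5*z*(-4*z^2 + 33*z - 60)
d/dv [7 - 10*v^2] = -20*v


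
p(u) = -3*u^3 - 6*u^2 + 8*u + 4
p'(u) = -9*u^2 - 12*u + 8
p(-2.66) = -3.27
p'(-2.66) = -23.76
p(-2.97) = 5.91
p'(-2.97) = -35.75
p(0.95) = 3.61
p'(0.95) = -11.52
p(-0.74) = -3.99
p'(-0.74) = 11.95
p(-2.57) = -5.27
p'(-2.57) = -20.60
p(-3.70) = 44.22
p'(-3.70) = -70.81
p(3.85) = -225.33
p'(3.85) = -171.60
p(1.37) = -4.02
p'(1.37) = -25.33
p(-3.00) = 7.00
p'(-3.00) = -37.00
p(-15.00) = 8659.00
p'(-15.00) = -1837.00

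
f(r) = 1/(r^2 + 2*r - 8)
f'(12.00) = 0.00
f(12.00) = 0.01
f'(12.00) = 0.00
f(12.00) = 0.01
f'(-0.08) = -0.03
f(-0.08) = -0.12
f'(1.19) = -0.25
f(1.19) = -0.24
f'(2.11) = -13.77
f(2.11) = 1.49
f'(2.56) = -0.53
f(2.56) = 0.27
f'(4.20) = -0.03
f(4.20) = 0.06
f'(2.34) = -1.44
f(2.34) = 0.46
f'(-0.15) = -0.02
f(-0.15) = -0.12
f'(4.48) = -0.02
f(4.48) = 0.05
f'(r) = (-2*r - 2)/(r^2 + 2*r - 8)^2 = 2*(-r - 1)/(r^2 + 2*r - 8)^2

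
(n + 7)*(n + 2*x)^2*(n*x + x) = n^4*x + 4*n^3*x^2 + 8*n^3*x + 4*n^2*x^3 + 32*n^2*x^2 + 7*n^2*x + 32*n*x^3 + 28*n*x^2 + 28*x^3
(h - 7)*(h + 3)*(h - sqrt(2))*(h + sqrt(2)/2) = h^4 - 4*h^3 - sqrt(2)*h^3/2 - 22*h^2 + 2*sqrt(2)*h^2 + 4*h + 21*sqrt(2)*h/2 + 21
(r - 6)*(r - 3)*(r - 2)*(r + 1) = r^4 - 10*r^3 + 25*r^2 - 36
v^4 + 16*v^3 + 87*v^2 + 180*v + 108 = (v + 1)*(v + 3)*(v + 6)^2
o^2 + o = o*(o + 1)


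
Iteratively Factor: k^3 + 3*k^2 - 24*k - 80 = (k + 4)*(k^2 - k - 20) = (k + 4)^2*(k - 5)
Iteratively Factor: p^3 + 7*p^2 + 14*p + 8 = (p + 2)*(p^2 + 5*p + 4) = (p + 1)*(p + 2)*(p + 4)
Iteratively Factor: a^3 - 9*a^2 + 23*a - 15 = (a - 5)*(a^2 - 4*a + 3) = (a - 5)*(a - 3)*(a - 1)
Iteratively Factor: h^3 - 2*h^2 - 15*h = (h)*(h^2 - 2*h - 15) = h*(h - 5)*(h + 3)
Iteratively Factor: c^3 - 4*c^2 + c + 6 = (c + 1)*(c^2 - 5*c + 6) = (c - 2)*(c + 1)*(c - 3)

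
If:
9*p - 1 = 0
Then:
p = 1/9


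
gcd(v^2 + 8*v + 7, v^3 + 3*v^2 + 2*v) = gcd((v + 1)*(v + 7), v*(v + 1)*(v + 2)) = v + 1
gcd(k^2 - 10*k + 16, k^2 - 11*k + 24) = k - 8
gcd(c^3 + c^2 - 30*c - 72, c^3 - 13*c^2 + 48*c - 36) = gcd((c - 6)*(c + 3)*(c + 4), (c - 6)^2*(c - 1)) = c - 6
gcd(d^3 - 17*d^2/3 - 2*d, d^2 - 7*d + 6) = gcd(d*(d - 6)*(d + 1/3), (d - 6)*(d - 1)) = d - 6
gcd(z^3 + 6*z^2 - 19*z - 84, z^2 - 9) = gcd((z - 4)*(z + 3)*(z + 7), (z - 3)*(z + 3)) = z + 3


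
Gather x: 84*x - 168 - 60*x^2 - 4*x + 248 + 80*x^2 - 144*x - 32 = 20*x^2 - 64*x + 48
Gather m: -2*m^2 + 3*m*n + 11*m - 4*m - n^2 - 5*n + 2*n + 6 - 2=-2*m^2 + m*(3*n + 7) - n^2 - 3*n + 4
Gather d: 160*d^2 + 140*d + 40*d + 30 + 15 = 160*d^2 + 180*d + 45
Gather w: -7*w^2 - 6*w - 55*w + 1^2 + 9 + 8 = -7*w^2 - 61*w + 18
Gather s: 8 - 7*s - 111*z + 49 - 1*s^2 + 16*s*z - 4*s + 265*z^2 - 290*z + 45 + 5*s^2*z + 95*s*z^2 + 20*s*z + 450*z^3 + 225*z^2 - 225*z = s^2*(5*z - 1) + s*(95*z^2 + 36*z - 11) + 450*z^3 + 490*z^2 - 626*z + 102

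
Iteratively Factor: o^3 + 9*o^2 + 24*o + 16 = (o + 1)*(o^2 + 8*o + 16) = (o + 1)*(o + 4)*(o + 4)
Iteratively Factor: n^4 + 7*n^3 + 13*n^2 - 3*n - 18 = (n - 1)*(n^3 + 8*n^2 + 21*n + 18) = (n - 1)*(n + 3)*(n^2 + 5*n + 6) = (n - 1)*(n + 3)^2*(n + 2)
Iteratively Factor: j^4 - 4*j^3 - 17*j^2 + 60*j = (j + 4)*(j^3 - 8*j^2 + 15*j) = (j - 3)*(j + 4)*(j^2 - 5*j) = (j - 5)*(j - 3)*(j + 4)*(j)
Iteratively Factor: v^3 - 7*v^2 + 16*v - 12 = (v - 3)*(v^2 - 4*v + 4) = (v - 3)*(v - 2)*(v - 2)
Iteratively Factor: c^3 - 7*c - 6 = (c + 1)*(c^2 - c - 6) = (c - 3)*(c + 1)*(c + 2)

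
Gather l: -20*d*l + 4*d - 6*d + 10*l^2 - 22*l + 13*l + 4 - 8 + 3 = -2*d + 10*l^2 + l*(-20*d - 9) - 1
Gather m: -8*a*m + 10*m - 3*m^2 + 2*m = -3*m^2 + m*(12 - 8*a)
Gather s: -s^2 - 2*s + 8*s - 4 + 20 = -s^2 + 6*s + 16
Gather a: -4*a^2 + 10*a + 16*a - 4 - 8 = -4*a^2 + 26*a - 12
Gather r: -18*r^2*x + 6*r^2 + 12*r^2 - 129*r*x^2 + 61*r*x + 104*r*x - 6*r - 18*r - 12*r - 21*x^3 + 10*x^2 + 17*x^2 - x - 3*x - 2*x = r^2*(18 - 18*x) + r*(-129*x^2 + 165*x - 36) - 21*x^3 + 27*x^2 - 6*x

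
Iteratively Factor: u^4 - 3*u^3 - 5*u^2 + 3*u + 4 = (u + 1)*(u^3 - 4*u^2 - u + 4) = (u - 4)*(u + 1)*(u^2 - 1) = (u - 4)*(u - 1)*(u + 1)*(u + 1)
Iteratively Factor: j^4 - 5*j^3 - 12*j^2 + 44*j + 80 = (j - 4)*(j^3 - j^2 - 16*j - 20) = (j - 4)*(j + 2)*(j^2 - 3*j - 10) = (j - 5)*(j - 4)*(j + 2)*(j + 2)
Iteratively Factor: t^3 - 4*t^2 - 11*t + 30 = (t - 5)*(t^2 + t - 6) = (t - 5)*(t + 3)*(t - 2)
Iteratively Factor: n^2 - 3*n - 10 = (n + 2)*(n - 5)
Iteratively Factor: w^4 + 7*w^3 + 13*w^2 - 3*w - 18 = (w + 2)*(w^3 + 5*w^2 + 3*w - 9) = (w - 1)*(w + 2)*(w^2 + 6*w + 9) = (w - 1)*(w + 2)*(w + 3)*(w + 3)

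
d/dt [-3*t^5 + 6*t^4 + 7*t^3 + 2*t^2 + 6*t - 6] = -15*t^4 + 24*t^3 + 21*t^2 + 4*t + 6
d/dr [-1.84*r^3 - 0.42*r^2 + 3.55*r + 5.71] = -5.52*r^2 - 0.84*r + 3.55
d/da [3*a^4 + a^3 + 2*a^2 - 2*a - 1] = 12*a^3 + 3*a^2 + 4*a - 2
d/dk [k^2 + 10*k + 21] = 2*k + 10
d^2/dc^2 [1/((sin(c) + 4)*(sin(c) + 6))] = 2*(-2*sin(c)^4 - 15*sin(c)^3 + sin(c)^2 + 150*sin(c) + 76)/((sin(c) + 4)^3*(sin(c) + 6)^3)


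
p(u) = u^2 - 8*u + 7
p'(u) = 2*u - 8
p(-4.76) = 67.74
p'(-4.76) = -17.52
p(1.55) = -3.00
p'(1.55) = -4.90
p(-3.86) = 52.78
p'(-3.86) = -15.72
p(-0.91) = 15.11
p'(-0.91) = -9.82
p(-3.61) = 48.91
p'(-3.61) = -15.22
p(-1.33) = 19.41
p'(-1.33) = -10.66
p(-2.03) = 27.36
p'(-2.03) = -12.06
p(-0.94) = 15.40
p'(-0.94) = -9.88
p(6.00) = -5.00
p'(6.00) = 4.00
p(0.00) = 7.00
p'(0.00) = -8.00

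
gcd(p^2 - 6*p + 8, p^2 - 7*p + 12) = p - 4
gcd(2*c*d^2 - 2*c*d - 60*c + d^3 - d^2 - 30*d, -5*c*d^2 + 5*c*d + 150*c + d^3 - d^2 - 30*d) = d^2 - d - 30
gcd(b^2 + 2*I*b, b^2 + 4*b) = b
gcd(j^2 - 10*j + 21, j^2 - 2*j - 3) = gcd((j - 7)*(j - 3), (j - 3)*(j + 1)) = j - 3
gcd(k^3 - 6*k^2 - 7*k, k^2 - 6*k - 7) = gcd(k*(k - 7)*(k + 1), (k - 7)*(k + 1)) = k^2 - 6*k - 7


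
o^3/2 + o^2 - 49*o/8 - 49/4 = (o/2 + 1)*(o - 7/2)*(o + 7/2)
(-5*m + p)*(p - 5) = -5*m*p + 25*m + p^2 - 5*p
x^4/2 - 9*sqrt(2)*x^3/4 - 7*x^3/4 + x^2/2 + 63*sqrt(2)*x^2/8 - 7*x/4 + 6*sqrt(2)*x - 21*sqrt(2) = (x/2 + sqrt(2)/2)*(x - 7/2)*(x - 4*sqrt(2))*(x - 3*sqrt(2)/2)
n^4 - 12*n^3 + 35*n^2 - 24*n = n*(n - 8)*(n - 3)*(n - 1)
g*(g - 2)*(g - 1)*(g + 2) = g^4 - g^3 - 4*g^2 + 4*g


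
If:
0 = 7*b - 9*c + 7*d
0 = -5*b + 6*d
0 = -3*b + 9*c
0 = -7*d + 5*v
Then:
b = 0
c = 0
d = 0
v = 0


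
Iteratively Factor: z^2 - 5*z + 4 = (z - 4)*(z - 1)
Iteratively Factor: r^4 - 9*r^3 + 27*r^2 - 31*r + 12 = (r - 4)*(r^3 - 5*r^2 + 7*r - 3) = (r - 4)*(r - 1)*(r^2 - 4*r + 3) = (r - 4)*(r - 3)*(r - 1)*(r - 1)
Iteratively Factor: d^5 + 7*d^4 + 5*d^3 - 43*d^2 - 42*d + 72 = (d + 4)*(d^4 + 3*d^3 - 7*d^2 - 15*d + 18) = (d + 3)*(d + 4)*(d^3 - 7*d + 6) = (d - 2)*(d + 3)*(d + 4)*(d^2 + 2*d - 3) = (d - 2)*(d + 3)^2*(d + 4)*(d - 1)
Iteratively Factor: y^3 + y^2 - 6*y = (y + 3)*(y^2 - 2*y) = y*(y + 3)*(y - 2)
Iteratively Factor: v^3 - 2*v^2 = (v - 2)*(v^2) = v*(v - 2)*(v)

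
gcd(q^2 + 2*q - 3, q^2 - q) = q - 1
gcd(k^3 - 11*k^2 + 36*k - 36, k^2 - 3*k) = k - 3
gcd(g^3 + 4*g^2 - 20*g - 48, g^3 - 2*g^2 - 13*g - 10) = g + 2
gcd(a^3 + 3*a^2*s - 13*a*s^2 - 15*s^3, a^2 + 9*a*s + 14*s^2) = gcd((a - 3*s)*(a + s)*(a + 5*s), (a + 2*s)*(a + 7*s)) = 1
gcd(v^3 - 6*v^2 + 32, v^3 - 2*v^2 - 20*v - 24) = v + 2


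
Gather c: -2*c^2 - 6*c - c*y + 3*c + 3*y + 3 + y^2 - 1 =-2*c^2 + c*(-y - 3) + y^2 + 3*y + 2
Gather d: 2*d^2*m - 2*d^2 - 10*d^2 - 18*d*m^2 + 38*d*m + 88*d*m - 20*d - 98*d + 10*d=d^2*(2*m - 12) + d*(-18*m^2 + 126*m - 108)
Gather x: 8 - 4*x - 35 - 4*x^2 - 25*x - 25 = -4*x^2 - 29*x - 52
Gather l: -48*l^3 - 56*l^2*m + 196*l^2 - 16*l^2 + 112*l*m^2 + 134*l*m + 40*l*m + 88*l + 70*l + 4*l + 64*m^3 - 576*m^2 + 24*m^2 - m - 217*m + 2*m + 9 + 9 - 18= -48*l^3 + l^2*(180 - 56*m) + l*(112*m^2 + 174*m + 162) + 64*m^3 - 552*m^2 - 216*m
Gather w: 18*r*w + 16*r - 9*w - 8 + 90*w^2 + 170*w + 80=16*r + 90*w^2 + w*(18*r + 161) + 72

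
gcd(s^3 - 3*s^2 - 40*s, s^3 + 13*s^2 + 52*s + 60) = s + 5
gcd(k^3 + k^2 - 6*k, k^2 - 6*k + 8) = k - 2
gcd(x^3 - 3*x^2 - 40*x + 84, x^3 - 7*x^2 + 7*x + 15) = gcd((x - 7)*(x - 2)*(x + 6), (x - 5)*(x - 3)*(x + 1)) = 1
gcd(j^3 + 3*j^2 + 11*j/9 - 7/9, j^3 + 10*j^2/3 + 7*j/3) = j^2 + 10*j/3 + 7/3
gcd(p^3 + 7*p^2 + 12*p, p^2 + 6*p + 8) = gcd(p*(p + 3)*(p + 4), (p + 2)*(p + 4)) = p + 4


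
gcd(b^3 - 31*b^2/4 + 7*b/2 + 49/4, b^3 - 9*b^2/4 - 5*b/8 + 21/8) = b^2 - 3*b/4 - 7/4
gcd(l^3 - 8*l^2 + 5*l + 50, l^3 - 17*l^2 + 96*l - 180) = l - 5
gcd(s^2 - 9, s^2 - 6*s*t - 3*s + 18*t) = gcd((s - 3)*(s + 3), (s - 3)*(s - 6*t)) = s - 3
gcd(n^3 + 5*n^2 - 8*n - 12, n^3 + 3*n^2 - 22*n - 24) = n^2 + 7*n + 6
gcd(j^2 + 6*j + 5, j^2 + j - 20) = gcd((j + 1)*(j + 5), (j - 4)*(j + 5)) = j + 5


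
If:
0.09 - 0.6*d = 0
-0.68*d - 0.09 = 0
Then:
No Solution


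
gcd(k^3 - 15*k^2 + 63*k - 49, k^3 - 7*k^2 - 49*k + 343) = k^2 - 14*k + 49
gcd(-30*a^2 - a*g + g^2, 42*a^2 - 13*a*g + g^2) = 6*a - g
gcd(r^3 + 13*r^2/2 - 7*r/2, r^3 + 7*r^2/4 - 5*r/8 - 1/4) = r - 1/2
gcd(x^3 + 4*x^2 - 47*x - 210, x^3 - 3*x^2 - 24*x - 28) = x - 7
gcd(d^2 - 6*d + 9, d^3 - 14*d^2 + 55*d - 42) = 1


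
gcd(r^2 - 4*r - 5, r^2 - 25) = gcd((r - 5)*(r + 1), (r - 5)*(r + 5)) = r - 5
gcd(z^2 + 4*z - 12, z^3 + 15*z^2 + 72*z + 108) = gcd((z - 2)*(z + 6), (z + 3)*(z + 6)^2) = z + 6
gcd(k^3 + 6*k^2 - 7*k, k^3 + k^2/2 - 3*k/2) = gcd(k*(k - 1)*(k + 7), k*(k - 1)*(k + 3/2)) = k^2 - k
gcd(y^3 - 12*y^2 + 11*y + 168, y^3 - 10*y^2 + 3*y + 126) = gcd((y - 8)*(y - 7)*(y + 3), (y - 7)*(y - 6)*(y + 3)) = y^2 - 4*y - 21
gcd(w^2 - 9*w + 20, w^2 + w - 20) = w - 4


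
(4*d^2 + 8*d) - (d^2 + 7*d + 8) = 3*d^2 + d - 8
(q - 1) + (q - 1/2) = 2*q - 3/2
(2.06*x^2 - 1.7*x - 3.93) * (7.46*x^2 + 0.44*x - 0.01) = 15.3676*x^4 - 11.7756*x^3 - 30.0864*x^2 - 1.7122*x + 0.0393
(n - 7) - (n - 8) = 1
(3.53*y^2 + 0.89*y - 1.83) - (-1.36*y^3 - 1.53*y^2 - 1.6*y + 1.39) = 1.36*y^3 + 5.06*y^2 + 2.49*y - 3.22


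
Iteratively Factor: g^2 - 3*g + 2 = (g - 1)*(g - 2)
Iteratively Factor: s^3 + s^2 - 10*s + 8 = (s - 1)*(s^2 + 2*s - 8) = (s - 1)*(s + 4)*(s - 2)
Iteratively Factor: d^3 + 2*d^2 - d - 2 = (d + 1)*(d^2 + d - 2) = (d - 1)*(d + 1)*(d + 2)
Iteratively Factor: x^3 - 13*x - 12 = (x - 4)*(x^2 + 4*x + 3) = (x - 4)*(x + 1)*(x + 3)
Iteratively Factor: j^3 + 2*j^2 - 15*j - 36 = (j + 3)*(j^2 - j - 12) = (j + 3)^2*(j - 4)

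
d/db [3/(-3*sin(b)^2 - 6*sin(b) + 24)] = 2*(sin(b) + 1)*cos(b)/(sin(b)^2 + 2*sin(b) - 8)^2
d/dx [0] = 0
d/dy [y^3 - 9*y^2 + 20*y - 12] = 3*y^2 - 18*y + 20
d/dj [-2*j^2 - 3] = -4*j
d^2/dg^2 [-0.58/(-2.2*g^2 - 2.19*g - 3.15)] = (-5.6144*g^2 - 5.58888*g + 0.58*(4.4*g + 2.19)*(8.8*g + 4.38) - 8.0388)/(2.2*g^2 + 2.19*g + 3.15)^3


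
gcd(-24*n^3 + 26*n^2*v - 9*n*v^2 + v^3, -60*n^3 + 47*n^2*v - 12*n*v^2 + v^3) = 12*n^2 - 7*n*v + v^2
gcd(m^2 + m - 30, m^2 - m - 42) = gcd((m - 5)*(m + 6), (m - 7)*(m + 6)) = m + 6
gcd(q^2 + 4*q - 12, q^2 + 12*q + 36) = q + 6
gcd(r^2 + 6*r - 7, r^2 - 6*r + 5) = r - 1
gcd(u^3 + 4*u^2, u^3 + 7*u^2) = u^2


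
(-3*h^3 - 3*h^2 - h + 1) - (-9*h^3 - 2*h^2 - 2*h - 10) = 6*h^3 - h^2 + h + 11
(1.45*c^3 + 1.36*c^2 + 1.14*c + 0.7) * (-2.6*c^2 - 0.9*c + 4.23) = -3.77*c^5 - 4.841*c^4 + 1.9455*c^3 + 2.9068*c^2 + 4.1922*c + 2.961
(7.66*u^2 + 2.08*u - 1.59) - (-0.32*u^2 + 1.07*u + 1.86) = 7.98*u^2 + 1.01*u - 3.45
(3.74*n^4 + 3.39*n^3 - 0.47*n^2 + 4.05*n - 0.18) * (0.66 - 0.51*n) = -1.9074*n^5 + 0.7395*n^4 + 2.4771*n^3 - 2.3757*n^2 + 2.7648*n - 0.1188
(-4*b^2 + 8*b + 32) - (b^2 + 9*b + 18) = -5*b^2 - b + 14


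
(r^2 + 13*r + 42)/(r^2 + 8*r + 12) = (r + 7)/(r + 2)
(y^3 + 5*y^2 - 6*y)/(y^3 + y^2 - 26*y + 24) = y/(y - 4)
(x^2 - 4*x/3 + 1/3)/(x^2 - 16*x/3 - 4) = (-3*x^2 + 4*x - 1)/(-3*x^2 + 16*x + 12)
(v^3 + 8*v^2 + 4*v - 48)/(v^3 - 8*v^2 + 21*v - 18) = (v^2 + 10*v + 24)/(v^2 - 6*v + 9)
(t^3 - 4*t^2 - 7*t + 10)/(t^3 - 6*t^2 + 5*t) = (t + 2)/t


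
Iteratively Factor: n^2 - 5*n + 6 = (n - 2)*(n - 3)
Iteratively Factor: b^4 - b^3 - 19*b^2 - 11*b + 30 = (b - 1)*(b^3 - 19*b - 30) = (b - 1)*(b + 2)*(b^2 - 2*b - 15) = (b - 1)*(b + 2)*(b + 3)*(b - 5)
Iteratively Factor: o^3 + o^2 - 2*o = (o)*(o^2 + o - 2) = o*(o + 2)*(o - 1)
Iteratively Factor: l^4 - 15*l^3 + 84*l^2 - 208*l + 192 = (l - 4)*(l^3 - 11*l^2 + 40*l - 48) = (l - 4)^2*(l^2 - 7*l + 12) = (l - 4)^3*(l - 3)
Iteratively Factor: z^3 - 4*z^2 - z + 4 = (z + 1)*(z^2 - 5*z + 4) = (z - 1)*(z + 1)*(z - 4)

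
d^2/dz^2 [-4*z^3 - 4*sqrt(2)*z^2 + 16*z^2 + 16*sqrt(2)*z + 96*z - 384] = -24*z - 8*sqrt(2) + 32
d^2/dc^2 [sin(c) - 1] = -sin(c)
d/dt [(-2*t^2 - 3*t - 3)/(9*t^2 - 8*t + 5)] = (43*t^2 + 34*t - 39)/(81*t^4 - 144*t^3 + 154*t^2 - 80*t + 25)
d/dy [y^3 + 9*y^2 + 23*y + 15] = 3*y^2 + 18*y + 23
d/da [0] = 0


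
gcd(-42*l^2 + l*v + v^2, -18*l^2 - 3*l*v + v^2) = -6*l + v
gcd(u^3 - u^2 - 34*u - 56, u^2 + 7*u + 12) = u + 4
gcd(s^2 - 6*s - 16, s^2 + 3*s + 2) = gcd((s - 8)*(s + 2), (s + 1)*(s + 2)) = s + 2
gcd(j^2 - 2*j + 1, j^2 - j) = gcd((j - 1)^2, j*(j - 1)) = j - 1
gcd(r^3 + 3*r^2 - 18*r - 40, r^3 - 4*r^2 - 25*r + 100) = r^2 + r - 20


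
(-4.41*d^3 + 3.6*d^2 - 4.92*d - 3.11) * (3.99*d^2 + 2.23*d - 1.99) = -17.5959*d^5 + 4.5297*d^4 - 2.8269*d^3 - 30.5445*d^2 + 2.8555*d + 6.1889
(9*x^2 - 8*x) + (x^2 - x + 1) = 10*x^2 - 9*x + 1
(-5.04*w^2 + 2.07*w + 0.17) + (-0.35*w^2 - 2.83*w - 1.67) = -5.39*w^2 - 0.76*w - 1.5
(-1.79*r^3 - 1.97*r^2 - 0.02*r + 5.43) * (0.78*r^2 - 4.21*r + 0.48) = -1.3962*r^5 + 5.9993*r^4 + 7.4189*r^3 + 3.374*r^2 - 22.8699*r + 2.6064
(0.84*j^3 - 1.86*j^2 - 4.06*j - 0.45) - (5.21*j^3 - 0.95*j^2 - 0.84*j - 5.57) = -4.37*j^3 - 0.91*j^2 - 3.22*j + 5.12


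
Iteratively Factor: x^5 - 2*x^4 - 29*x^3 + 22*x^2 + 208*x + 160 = (x - 4)*(x^4 + 2*x^3 - 21*x^2 - 62*x - 40) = (x - 4)*(x + 1)*(x^3 + x^2 - 22*x - 40) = (x - 4)*(x + 1)*(x + 2)*(x^2 - x - 20) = (x - 5)*(x - 4)*(x + 1)*(x + 2)*(x + 4)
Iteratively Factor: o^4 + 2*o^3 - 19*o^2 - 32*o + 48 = (o - 1)*(o^3 + 3*o^2 - 16*o - 48) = (o - 1)*(o + 3)*(o^2 - 16) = (o - 4)*(o - 1)*(o + 3)*(o + 4)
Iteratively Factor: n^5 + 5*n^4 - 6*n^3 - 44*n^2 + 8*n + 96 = (n + 3)*(n^4 + 2*n^3 - 12*n^2 - 8*n + 32) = (n - 2)*(n + 3)*(n^3 + 4*n^2 - 4*n - 16) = (n - 2)^2*(n + 3)*(n^2 + 6*n + 8) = (n - 2)^2*(n + 3)*(n + 4)*(n + 2)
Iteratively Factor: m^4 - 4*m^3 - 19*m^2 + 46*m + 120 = (m - 4)*(m^3 - 19*m - 30) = (m - 4)*(m + 3)*(m^2 - 3*m - 10) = (m - 5)*(m - 4)*(m + 3)*(m + 2)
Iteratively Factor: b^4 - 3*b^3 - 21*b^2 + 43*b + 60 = (b + 1)*(b^3 - 4*b^2 - 17*b + 60) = (b - 3)*(b + 1)*(b^2 - b - 20) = (b - 5)*(b - 3)*(b + 1)*(b + 4)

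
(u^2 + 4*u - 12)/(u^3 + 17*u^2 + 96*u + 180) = (u - 2)/(u^2 + 11*u + 30)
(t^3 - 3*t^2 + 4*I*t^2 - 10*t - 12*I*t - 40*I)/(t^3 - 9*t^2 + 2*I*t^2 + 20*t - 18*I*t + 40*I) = (t^2 + t*(2 + 4*I) + 8*I)/(t^2 + t*(-4 + 2*I) - 8*I)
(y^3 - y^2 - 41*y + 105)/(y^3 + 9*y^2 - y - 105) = (y - 5)/(y + 5)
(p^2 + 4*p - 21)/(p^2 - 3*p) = (p + 7)/p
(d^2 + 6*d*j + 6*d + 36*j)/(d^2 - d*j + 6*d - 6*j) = (d + 6*j)/(d - j)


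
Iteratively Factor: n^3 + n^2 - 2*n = (n - 1)*(n^2 + 2*n) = n*(n - 1)*(n + 2)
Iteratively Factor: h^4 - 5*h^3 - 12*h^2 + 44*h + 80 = (h + 2)*(h^3 - 7*h^2 + 2*h + 40) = (h - 5)*(h + 2)*(h^2 - 2*h - 8) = (h - 5)*(h - 4)*(h + 2)*(h + 2)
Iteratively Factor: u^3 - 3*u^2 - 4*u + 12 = (u - 2)*(u^2 - u - 6) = (u - 3)*(u - 2)*(u + 2)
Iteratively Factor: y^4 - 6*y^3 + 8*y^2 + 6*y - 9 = (y + 1)*(y^3 - 7*y^2 + 15*y - 9) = (y - 1)*(y + 1)*(y^2 - 6*y + 9) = (y - 3)*(y - 1)*(y + 1)*(y - 3)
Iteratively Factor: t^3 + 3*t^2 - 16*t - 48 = (t - 4)*(t^2 + 7*t + 12) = (t - 4)*(t + 4)*(t + 3)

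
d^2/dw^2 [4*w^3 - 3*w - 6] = 24*w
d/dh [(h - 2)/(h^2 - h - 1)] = (h^2 - h - (h - 2)*(2*h - 1) - 1)/(-h^2 + h + 1)^2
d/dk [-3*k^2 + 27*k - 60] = 27 - 6*k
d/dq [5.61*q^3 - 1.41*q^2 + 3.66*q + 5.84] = 16.83*q^2 - 2.82*q + 3.66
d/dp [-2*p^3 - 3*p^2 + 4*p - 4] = -6*p^2 - 6*p + 4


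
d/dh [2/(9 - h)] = 2/(h - 9)^2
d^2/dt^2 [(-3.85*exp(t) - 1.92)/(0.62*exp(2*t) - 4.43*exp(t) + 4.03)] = (-1.47994*exp(4*t) - 13.526602*exp(3*t) + 73.5380760000001*exp(2*t) - 87.224225*exp(t) - 96.805033)*exp(t)/(0.238328*exp(6*t) - 5.108676*exp(5*t) + 41.14971*exp(4*t) - 153.351095*exp(3*t) + 267.473115*exp(2*t) - 215.841561*exp(t) + 65.450827)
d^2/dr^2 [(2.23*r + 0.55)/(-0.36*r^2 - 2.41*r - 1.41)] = (-(0.72*r + 2.41)*(1.44*r + 4.82)*(2.23*r + 0.55) + (4.8168*r + 11.1446)*(0.36*r^2 + 2.41*r + 1.41))/(0.36*r^2 + 2.41*r + 1.41)^3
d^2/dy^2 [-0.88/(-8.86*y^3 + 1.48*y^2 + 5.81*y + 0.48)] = ((2.6048 - 46.7808*y)*(-8.86*y^3 + 1.48*y^2 + 5.81*y + 0.48) - 0.88*(-53.16*y^2 + 5.92*y + 11.62)*(-26.58*y^2 + 2.96*y + 5.81))/(-8.86*y^3 + 1.48*y^2 + 5.81*y + 0.48)^3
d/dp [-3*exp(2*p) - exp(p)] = (-6*exp(p) - 1)*exp(p)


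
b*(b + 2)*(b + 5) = b^3 + 7*b^2 + 10*b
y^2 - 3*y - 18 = (y - 6)*(y + 3)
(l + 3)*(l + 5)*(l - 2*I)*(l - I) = l^4 + 8*l^3 - 3*I*l^3 + 13*l^2 - 24*I*l^2 - 16*l - 45*I*l - 30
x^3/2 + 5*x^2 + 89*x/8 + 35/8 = (x/2 + 1/4)*(x + 5/2)*(x + 7)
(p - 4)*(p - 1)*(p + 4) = p^3 - p^2 - 16*p + 16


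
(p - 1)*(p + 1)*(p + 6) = p^3 + 6*p^2 - p - 6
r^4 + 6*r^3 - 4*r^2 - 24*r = r*(r - 2)*(r + 2)*(r + 6)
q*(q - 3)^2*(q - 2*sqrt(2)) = q^4 - 6*q^3 - 2*sqrt(2)*q^3 + 9*q^2 + 12*sqrt(2)*q^2 - 18*sqrt(2)*q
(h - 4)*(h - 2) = h^2 - 6*h + 8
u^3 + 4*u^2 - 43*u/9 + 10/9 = (u - 2/3)*(u - 1/3)*(u + 5)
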